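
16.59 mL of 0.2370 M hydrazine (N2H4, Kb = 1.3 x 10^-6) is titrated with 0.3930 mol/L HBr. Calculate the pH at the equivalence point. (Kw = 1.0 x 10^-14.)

n(N2H4) = 0.2370 x 0.01659 = 0.003932 mol; V(HBr) at equivalence = 0.003932/0.3930 = 0.01000 L.
At equivalence the base is fully converted to N2H5+; total volume = 0.02659 L, so [N2H5+] = 0.003932/0.02659 = 0.1478 M.
Ka(N2H5+) = Kw/Kb = 1.0e-14 / 1.3 x 10^-6 = 7.69e-9.
[H^+] = sqrt(Ka x [N2H5+]) = sqrt(7.69e-9 x 0.1478) = 3.37e-5 M.
pH = -log(3.37e-5) = 4.47.

4.47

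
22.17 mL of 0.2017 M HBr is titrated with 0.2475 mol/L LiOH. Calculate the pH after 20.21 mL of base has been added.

12.10

n(acid) = 0.2017 x 0.02217 = 0.004472 mol; n(LiOH) added = 0.2475 x 0.02021 = 0.005002 mol.
Base is in excess by 0.005002 - 0.004472 = 0.0005303 mol in a total volume of 0.04238 L.
[OH^-] = 0.0005303/0.04238 = 0.01251 M, so pOH = 1.90 and pH = 14.00 - 1.90 = 12.10.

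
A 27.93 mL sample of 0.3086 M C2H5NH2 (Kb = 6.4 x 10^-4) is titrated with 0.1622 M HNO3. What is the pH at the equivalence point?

n(C2H5NH2) = 0.3086 x 0.02793 = 0.008619 mol; V(HNO3) at equivalence = 0.008619/0.1622 = 0.05314 L.
At equivalence the base is fully converted to C2H5NH3+; total volume = 0.08107 L, so [C2H5NH3+] = 0.008619/0.08107 = 0.1063 M.
Ka(C2H5NH3+) = Kw/Kb = 1.0e-14 / 6.4 x 10^-4 = 1.56e-11.
[H^+] = sqrt(Ka x [C2H5NH3+]) = sqrt(1.56e-11 x 0.1063) = 1.29e-6 M.
pH = -log(1.29e-6) = 5.89.

5.89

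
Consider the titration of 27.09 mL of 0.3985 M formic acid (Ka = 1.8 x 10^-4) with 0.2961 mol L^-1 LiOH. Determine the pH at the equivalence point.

n(HCOOH) = 0.3985 x 0.02709 = 0.01080 mol; V(LiOH) at equivalence = 0.01080/0.2961 = 0.03646 L.
At equivalence all the acid is converted to HCOO-; total volume = 0.02709 + 0.03646 = 0.06355 L, so [HCOO-] = 0.01080/0.06355 = 0.1699 M.
Kb = Kw/Ka = 1.0e-14 / 1.8 x 10^-4 = 5.56e-11.
[OH^-] = sqrt(Kb x [HCOO-]) = sqrt(5.56e-11 x 0.1699) = 3.07e-6 M.
pOH = 5.51, so pH = 14.00 - 5.51 = 8.49.

8.49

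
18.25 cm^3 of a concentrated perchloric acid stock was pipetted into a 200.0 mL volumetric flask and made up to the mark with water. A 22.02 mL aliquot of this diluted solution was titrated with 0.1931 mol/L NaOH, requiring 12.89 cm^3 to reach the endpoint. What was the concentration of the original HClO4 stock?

1.24 M

n(NaOH) = 0.1931 x 0.01289 = 0.002489 mol.
n(HClO4) in the aliquot = 0.002489 mol.
[diluted HClO4] = 0.002489 / 0.02202 = 0.1130 M.
Dilution factor = 200.0/18.25 = 10.96, so [stock] = 0.1130 x 10.96 = 1.24 M.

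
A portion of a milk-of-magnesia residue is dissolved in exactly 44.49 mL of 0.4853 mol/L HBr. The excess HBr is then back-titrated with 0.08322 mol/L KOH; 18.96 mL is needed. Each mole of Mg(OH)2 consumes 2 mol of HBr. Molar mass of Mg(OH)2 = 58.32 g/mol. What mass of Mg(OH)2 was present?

0.584 g

Total n(HBr) added = 0.4853 x 0.04449 = 0.02159 mol.
n(KOH) used = 0.08322 x 0.01896 = 0.001578 mol, which equals the excess n(HBr).
So n(HBr) consumed by the sample = 0.02159 - 0.001578 = 0.02001 mol.
n(Mg(OH)2) = 0.02001 / 2 = 0.01001 mol.
mass = 0.01001 mol x 58.32 g/mol = 0.584 g.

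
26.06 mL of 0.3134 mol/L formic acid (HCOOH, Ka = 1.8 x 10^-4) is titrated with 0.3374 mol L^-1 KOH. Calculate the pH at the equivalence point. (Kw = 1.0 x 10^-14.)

8.48

n(HCOOH) = 0.3134 x 0.02606 = 0.008167 mol; V(KOH) at equivalence = 0.008167/0.3374 = 0.02421 L.
At equivalence all the acid is converted to HCOO-; total volume = 0.02606 + 0.02421 = 0.05027 L, so [HCOO-] = 0.008167/0.05027 = 0.1625 M.
Kb = Kw/Ka = 1.0e-14 / 1.8 x 10^-4 = 5.56e-11.
[OH^-] = sqrt(Kb x [HCOO-]) = sqrt(5.56e-11 x 0.1625) = 3.00e-6 M.
pOH = 5.52, so pH = 14.00 - 5.52 = 8.48.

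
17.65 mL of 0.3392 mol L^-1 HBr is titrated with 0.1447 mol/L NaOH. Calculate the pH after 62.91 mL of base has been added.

12.59

n(acid) = 0.3392 x 0.01765 = 0.005987 mol; n(NaOH) added = 0.1447 x 0.06291 = 0.009103 mol.
Base is in excess by 0.009103 - 0.005987 = 0.003116 mol in a total volume of 0.08056 L.
[OH^-] = 0.003116/0.08056 = 0.03868 M, so pOH = 1.41 and pH = 14.00 - 1.41 = 12.59.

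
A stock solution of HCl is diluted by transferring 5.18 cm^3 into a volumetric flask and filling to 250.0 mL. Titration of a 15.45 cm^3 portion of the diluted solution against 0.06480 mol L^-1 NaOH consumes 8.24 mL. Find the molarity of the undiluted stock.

1.67 M

n(NaOH) = 0.06480 x 0.008240 = 0.0005340 mol.
n(HCl) in the aliquot = 0.0005340 mol.
[diluted HCl] = 0.0005340 / 0.01545 = 0.03456 M.
Dilution factor = 250.0/5.180 = 48.26, so [stock] = 0.03456 x 48.26 = 1.67 M.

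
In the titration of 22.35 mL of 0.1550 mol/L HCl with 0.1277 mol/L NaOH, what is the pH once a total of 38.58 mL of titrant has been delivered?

n(acid) = 0.1550 x 0.02235 = 0.003464 mol; n(NaOH) added = 0.1277 x 0.03858 = 0.004927 mol.
Base is in excess by 0.004927 - 0.003464 = 0.001462 mol in a total volume of 0.06093 L.
[OH^-] = 0.001462/0.06093 = 0.02400 M, so pOH = 1.62 and pH = 14.00 - 1.62 = 12.38.

12.38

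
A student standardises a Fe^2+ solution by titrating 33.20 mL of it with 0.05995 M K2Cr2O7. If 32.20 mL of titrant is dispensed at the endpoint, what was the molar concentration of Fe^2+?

n(K2Cr2O7) = 0.05995 x 0.03220 = 0.001930 mol.
From the balanced equation, 1 mol K2Cr2O7 reacts with 6 mol Fe^2+, so n(Fe^2+) = 0.001930 x 6/1 = 0.01158 mol.
[Fe^2+] = 0.01158 / 0.03320 L = 0.349 M.

0.349 M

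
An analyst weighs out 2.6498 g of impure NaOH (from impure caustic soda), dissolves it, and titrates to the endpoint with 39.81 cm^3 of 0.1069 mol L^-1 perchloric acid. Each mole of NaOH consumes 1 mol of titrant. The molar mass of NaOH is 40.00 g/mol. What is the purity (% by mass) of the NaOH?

6.42%

n(HClO4) = 0.1069 x 0.03981 = 0.004256 mol.
n(NaOH) = 0.004256 / 1 = 0.004256 mol.
mass of NaOH = 0.004256 x 40.00 = 0.1702 g.
% purity = 0.1702 / 2.6498 x 100 = 6.42%.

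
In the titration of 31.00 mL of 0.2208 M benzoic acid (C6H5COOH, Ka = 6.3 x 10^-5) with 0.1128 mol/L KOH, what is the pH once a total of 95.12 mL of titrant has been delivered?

12.49

n(acid) = 0.2208 x 0.03100 = 0.006845 mol; n(KOH) added = 0.1128 x 0.09512 = 0.01073 mol.
Base is in excess by 0.01073 - 0.006845 = 0.003885 mol in a total volume of 0.1261 L.
[OH^-] = 0.003885/0.1261 = 0.03080 M, so pOH = 1.51 and pH = 14.00 - 1.51 = 12.49.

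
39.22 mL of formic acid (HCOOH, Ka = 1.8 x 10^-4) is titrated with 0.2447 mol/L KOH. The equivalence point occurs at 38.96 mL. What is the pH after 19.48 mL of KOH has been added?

3.74

19.48 mL is exactly half the equivalence volume (38.96/2), i.e. the half-equivalence point.
There, n(HA) = n(A^-), so pH = pKa = -log(1.8 x 10^-4) = 3.74.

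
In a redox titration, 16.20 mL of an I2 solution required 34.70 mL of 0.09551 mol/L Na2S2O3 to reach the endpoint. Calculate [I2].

n(Na2S2O3) = 0.09551 x 0.03470 = 0.003314 mol.
From the balanced equation, 2 mol Na2S2O3 reacts with 1 mol I2, so n(I2) = 0.003314 x 1/2 = 0.001657 mol.
[I2] = 0.001657 / 0.01620 L = 0.102 M.

0.102 M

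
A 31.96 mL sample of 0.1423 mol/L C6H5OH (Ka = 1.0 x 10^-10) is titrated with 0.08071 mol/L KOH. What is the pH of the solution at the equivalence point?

n(C6H5OH) = 0.1423 x 0.03196 = 0.004548 mol; V(KOH) at equivalence = 0.004548/0.08071 = 0.05635 L.
At equivalence all the acid is converted to C6H5O-; total volume = 0.03196 + 0.05635 = 0.08831 L, so [C6H5O-] = 0.004548/0.08831 = 0.05150 M.
Kb = Kw/Ka = 1.0e-14 / 1.0 x 10^-10 = 0.000100.
[OH^-] = sqrt(Kb x [C6H5O-]) = sqrt(0.000100 x 0.05150) = 0.00227 M.
pOH = 2.64, so pH = 14.00 - 2.64 = 11.36.

11.36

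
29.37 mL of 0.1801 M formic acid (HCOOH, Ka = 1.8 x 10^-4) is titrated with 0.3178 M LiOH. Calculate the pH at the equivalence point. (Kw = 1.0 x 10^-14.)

8.40

n(HCOOH) = 0.1801 x 0.02937 = 0.005290 mol; V(LiOH) at equivalence = 0.005290/0.3178 = 0.01664 L.
At equivalence all the acid is converted to HCOO-; total volume = 0.02937 + 0.01664 = 0.04601 L, so [HCOO-] = 0.005290/0.04601 = 0.1150 M.
Kb = Kw/Ka = 1.0e-14 / 1.8 x 10^-4 = 5.56e-11.
[OH^-] = sqrt(Kb x [HCOO-]) = sqrt(5.56e-11 x 0.1150) = 2.53e-6 M.
pOH = 5.60, so pH = 14.00 - 5.60 = 8.40.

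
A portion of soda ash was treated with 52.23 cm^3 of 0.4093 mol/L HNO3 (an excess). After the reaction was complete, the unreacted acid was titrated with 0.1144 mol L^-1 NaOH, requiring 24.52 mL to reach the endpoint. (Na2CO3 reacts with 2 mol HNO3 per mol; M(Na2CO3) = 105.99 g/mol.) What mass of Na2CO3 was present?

Total n(HNO3) added = 0.4093 x 0.05223 = 0.02138 mol.
n(NaOH) used = 0.1144 x 0.02452 = 0.002805 mol, which equals the excess n(HNO3).
So n(HNO3) consumed by the sample = 0.02138 - 0.002805 = 0.01857 mol.
n(Na2CO3) = 0.01857 / 2 = 0.009286 mol.
mass = 0.009286 mol x 105.99 g/mol = 0.984 g.

0.984 g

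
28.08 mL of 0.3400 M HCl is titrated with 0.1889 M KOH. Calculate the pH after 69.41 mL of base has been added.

n(acid) = 0.3400 x 0.02808 = 0.009547 mol; n(KOH) added = 0.1889 x 0.06941 = 0.01311 mol.
Base is in excess by 0.01311 - 0.009547 = 0.003564 mol in a total volume of 0.09749 L.
[OH^-] = 0.003564/0.09749 = 0.03656 M, so pOH = 1.44 and pH = 14.00 - 1.44 = 12.56.

12.56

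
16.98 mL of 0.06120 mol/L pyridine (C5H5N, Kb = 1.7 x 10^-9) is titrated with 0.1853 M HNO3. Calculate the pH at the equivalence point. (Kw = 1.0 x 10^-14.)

n(C5H5N) = 0.06120 x 0.01698 = 0.001039 mol; V(HNO3) at equivalence = 0.001039/0.1853 = 0.005608 L.
At equivalence the base is fully converted to C5H5NH+; total volume = 0.02259 L, so [C5H5NH+] = 0.001039/0.02259 = 0.04601 M.
Ka(C5H5NH+) = Kw/Kb = 1.0e-14 / 1.7 x 10^-9 = 5.88e-6.
[H^+] = sqrt(Ka x [C5H5NH+]) = sqrt(5.88e-6 x 0.04601) = 0.000520 M.
pH = -log(0.000520) = 3.28.

3.28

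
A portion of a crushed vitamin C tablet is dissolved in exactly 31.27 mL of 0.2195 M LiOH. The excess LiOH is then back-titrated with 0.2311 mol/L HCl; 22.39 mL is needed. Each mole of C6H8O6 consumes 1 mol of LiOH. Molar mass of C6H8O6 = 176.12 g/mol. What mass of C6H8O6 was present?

0.298 g

Total n(LiOH) added = 0.2195 x 0.03127 = 0.006864 mol.
n(HCl) used = 0.2311 x 0.02239 = 0.005174 mol, which equals the excess n(LiOH).
So n(LiOH) consumed by the sample = 0.006864 - 0.005174 = 0.001689 mol.
n(C6H8O6) = 0.001689 / 1 = 0.001689 mol.
mass = 0.001689 mol x 176.12 g/mol = 0.298 g.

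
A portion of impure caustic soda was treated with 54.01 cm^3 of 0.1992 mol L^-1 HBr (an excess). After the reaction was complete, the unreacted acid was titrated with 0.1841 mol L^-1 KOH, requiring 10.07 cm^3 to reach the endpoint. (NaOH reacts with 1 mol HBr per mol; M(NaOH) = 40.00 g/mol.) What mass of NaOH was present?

0.356 g

Total n(HBr) added = 0.1992 x 0.05401 = 0.01076 mol.
n(KOH) used = 0.1841 x 0.01007 = 0.001854 mol, which equals the excess n(HBr).
So n(HBr) consumed by the sample = 0.01076 - 0.001854 = 0.008905 mol.
n(NaOH) = 0.008905 / 1 = 0.008905 mol.
mass = 0.008905 mol x 40.00 g/mol = 0.356 g.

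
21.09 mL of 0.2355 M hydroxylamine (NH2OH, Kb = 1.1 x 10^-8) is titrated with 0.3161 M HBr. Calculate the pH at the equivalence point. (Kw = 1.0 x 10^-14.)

n(NH2OH) = 0.2355 x 0.02109 = 0.004967 mol; V(HBr) at equivalence = 0.004967/0.3161 = 0.01571 L.
At equivalence the base is fully converted to NH3OH+; total volume = 0.03680 L, so [NH3OH+] = 0.004967/0.03680 = 0.1350 M.
Ka(NH3OH+) = Kw/Kb = 1.0e-14 / 1.1 x 10^-8 = 9.09e-7.
[H^+] = sqrt(Ka x [NH3OH+]) = sqrt(9.09e-7 x 0.1350) = 0.000350 M.
pH = -log(0.000350) = 3.46.

3.46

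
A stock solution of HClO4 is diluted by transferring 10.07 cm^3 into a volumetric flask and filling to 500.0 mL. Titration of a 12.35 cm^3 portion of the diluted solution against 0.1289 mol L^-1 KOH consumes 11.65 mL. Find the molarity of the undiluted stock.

n(KOH) = 0.1289 x 0.01165 = 0.001502 mol.
n(HClO4) in the aliquot = 0.001502 mol.
[diluted HClO4] = 0.001502 / 0.01235 = 0.1216 M.
Dilution factor = 500.0/10.07 = 49.65, so [stock] = 0.1216 x 49.65 = 6.04 M.

6.04 M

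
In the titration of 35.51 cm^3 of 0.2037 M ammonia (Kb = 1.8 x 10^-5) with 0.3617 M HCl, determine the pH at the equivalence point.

5.07

n(NH3) = 0.2037 x 0.03551 = 0.007233 mol; V(HCl) at equivalence = 0.007233/0.3617 = 0.02000 L.
At equivalence the base is fully converted to NH4+; total volume = 0.05551 L, so [NH4+] = 0.007233/0.05551 = 0.1303 M.
Ka(NH4+) = Kw/Kb = 1.0e-14 / 1.8 x 10^-5 = 5.56e-10.
[H^+] = sqrt(Ka x [NH4+]) = sqrt(5.56e-10 x 0.1303) = 8.51e-6 M.
pH = -log(8.51e-6) = 5.07.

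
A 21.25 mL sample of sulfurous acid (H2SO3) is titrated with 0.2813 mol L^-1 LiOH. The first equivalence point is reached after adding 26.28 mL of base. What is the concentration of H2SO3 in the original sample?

0.348 M

n(LiOH) = 0.2813 x 0.02628 = 0.007393 mol.
At the first equivalence point, 1 mol OH^- react per mol H2SO3, so n(H2SO3) = 0.007393 / 1 = 0.007393 mol.
[H2SO3] = 0.007393 / 0.02125 L = 0.348 M.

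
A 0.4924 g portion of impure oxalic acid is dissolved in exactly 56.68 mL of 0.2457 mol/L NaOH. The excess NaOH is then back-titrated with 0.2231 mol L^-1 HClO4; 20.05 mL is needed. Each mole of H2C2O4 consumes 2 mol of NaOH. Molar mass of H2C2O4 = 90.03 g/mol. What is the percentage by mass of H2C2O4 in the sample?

86.4%

Total n(NaOH) added = 0.2457 x 0.05668 = 0.01393 mol.
n(HClO4) used = 0.2231 x 0.02005 = 0.004473 mol, which equals the excess n(NaOH).
So n(NaOH) consumed by the sample = 0.01393 - 0.004473 = 0.009453 mol.
n(H2C2O4) = 0.009453 / 2 = 0.004727 mol.
mass H2C2O4 = 0.004727 x 90.03 = 0.4255 g, so %H2C2O4 = 0.4255/0.4924 x 100 = 86.4%.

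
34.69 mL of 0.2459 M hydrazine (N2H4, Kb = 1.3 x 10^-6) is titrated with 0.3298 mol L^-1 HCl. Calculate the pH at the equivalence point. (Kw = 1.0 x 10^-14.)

4.48

n(N2H4) = 0.2459 x 0.03469 = 0.008530 mol; V(HCl) at equivalence = 0.008530/0.3298 = 0.02586 L.
At equivalence the base is fully converted to N2H5+; total volume = 0.06055 L, so [N2H5+] = 0.008530/0.06055 = 0.1409 M.
Ka(N2H5+) = Kw/Kb = 1.0e-14 / 1.3 x 10^-6 = 7.69e-9.
[H^+] = sqrt(Ka x [N2H5+]) = sqrt(7.69e-9 x 0.1409) = 3.29e-5 M.
pH = -log(3.29e-5) = 4.48.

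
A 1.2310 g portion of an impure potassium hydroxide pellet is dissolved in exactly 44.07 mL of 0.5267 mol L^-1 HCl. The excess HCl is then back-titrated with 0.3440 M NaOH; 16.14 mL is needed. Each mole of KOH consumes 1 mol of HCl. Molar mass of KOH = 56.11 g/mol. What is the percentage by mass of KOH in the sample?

80.5%

Total n(HCl) added = 0.5267 x 0.04407 = 0.02321 mol.
n(NaOH) used = 0.3440 x 0.01614 = 0.005552 mol, which equals the excess n(HCl).
So n(HCl) consumed by the sample = 0.02321 - 0.005552 = 0.01766 mol.
n(KOH) = 0.01766 / 1 = 0.01766 mol.
mass KOH = 0.01766 x 56.11 = 0.9909 g, so %KOH = 0.9909/1.2310 x 100 = 80.5%.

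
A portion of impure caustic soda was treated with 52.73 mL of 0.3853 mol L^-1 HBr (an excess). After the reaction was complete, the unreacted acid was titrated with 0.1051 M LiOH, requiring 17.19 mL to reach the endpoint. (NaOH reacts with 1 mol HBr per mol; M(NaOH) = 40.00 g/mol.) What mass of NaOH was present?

Total n(HBr) added = 0.3853 x 0.05273 = 0.02032 mol.
n(LiOH) used = 0.1051 x 0.01719 = 0.001807 mol, which equals the excess n(HBr).
So n(HBr) consumed by the sample = 0.02032 - 0.001807 = 0.01851 mol.
n(NaOH) = 0.01851 / 1 = 0.01851 mol.
mass = 0.01851 mol x 40.00 g/mol = 0.740 g.

0.740 g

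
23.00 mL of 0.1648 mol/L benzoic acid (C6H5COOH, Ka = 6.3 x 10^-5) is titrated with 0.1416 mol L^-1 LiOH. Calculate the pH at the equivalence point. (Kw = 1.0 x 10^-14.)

n(C6H5COOH) = 0.1648 x 0.02300 = 0.003790 mol; V(LiOH) at equivalence = 0.003790/0.1416 = 0.02677 L.
At equivalence all the acid is converted to C6H5COO-; total volume = 0.02300 + 0.02677 = 0.04977 L, so [C6H5COO-] = 0.003790/0.04977 = 0.07616 M.
Kb = Kw/Ka = 1.0e-14 / 6.3 x 10^-5 = 1.59e-10.
[OH^-] = sqrt(Kb x [C6H5COO-]) = sqrt(1.59e-10 x 0.07616) = 3.48e-6 M.
pOH = 5.46, so pH = 14.00 - 5.46 = 8.54.

8.54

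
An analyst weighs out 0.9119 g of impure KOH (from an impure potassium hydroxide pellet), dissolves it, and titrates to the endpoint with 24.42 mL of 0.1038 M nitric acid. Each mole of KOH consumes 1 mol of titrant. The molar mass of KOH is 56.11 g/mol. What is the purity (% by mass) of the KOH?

15.6%

n(HNO3) = 0.1038 x 0.02442 = 0.002535 mol.
n(KOH) = 0.002535 / 1 = 0.002535 mol.
mass of KOH = 0.002535 x 56.11 = 0.1422 g.
% purity = 0.1422 / 0.9119 x 100 = 15.6%.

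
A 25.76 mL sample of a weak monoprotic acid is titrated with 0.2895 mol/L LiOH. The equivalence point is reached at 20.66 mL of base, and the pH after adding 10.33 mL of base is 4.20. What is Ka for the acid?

10.33 mL is half of the equivalence volume, so this is the half-equivalence point where [HA] = [A^-].
At half-equivalence pH = pKa, so pKa = 4.20.
Ka = 10^(-4.20) = 6.3 x 10^-5.

6.3 x 10^-5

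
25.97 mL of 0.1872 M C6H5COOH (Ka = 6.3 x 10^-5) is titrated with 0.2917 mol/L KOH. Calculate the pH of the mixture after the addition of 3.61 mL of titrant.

Initial n(C6H5COOH) = 0.1872 x 0.02597 = 0.004862 mol.
n(KOH) added = 0.2917 x 0.003610 = 0.001053 mol, converting that many moles of C6H5COOH to C6H5COO-.
Remaining n(C6H5COOH) = 0.003809 mol; n(C6H5COO-) = 0.001053 mol.
By Henderson-Hasselbalch, pH = pKa + log([A^-]/[HA]) = 4.20 + log(0.001053/0.003809) = 4.20 + (-0.56) = 3.64.

3.64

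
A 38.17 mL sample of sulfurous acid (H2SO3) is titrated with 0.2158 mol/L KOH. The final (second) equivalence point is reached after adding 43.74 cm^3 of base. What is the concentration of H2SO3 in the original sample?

0.124 M

n(KOH) = 0.2158 x 0.04374 = 0.009439 mol.
At the final (second) equivalence point, 2 mol OH^- react per mol H2SO3, so n(H2SO3) = 0.009439 / 2 = 0.004720 mol.
[H2SO3] = 0.004720 / 0.03817 L = 0.124 M.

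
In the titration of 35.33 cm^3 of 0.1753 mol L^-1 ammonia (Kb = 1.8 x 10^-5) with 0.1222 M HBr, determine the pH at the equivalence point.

5.20

n(NH3) = 0.1753 x 0.03533 = 0.006193 mol; V(HBr) at equivalence = 0.006193/0.1222 = 0.05068 L.
At equivalence the base is fully converted to NH4+; total volume = 0.08601 L, so [NH4+] = 0.006193/0.08601 = 0.07201 M.
Ka(NH4+) = Kw/Kb = 1.0e-14 / 1.8 x 10^-5 = 5.56e-10.
[H^+] = sqrt(Ka x [NH4+]) = sqrt(5.56e-10 x 0.07201) = 6.32e-6 M.
pH = -log(6.32e-6) = 5.20.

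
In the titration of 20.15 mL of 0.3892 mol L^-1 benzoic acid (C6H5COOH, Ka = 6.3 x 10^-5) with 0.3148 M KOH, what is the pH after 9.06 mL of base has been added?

3.96

Initial n(C6H5COOH) = 0.3892 x 0.02015 = 0.007842 mol.
n(KOH) added = 0.3148 x 0.009060 = 0.002852 mol, converting that many moles of C6H5COOH to C6H5COO-.
Remaining n(C6H5COOH) = 0.004990 mol; n(C6H5COO-) = 0.002852 mol.
By Henderson-Hasselbalch, pH = pKa + log([A^-]/[HA]) = 4.20 + log(0.002852/0.004990) = 4.20 + (-0.24) = 3.96.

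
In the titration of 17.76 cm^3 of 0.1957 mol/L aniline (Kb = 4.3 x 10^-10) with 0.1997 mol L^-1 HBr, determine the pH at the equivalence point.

2.82

n(C6H5NH2) = 0.1957 x 0.01776 = 0.003476 mol; V(HBr) at equivalence = 0.003476/0.1997 = 0.01740 L.
At equivalence the base is fully converted to C6H5NH3+; total volume = 0.03516 L, so [C6H5NH3+] = 0.003476/0.03516 = 0.09884 M.
Ka(C6H5NH3+) = Kw/Kb = 1.0e-14 / 4.3 x 10^-10 = 2.33e-5.
[H^+] = sqrt(Ka x [C6H5NH3+]) = sqrt(2.33e-5 x 0.09884) = 0.00152 M.
pH = -log(0.00152) = 2.82.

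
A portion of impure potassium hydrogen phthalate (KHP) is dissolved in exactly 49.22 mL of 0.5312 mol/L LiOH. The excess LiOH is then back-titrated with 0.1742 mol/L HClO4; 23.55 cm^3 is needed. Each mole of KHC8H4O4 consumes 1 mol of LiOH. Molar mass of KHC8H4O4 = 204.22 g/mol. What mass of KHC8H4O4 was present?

Total n(LiOH) added = 0.5312 x 0.04922 = 0.02615 mol.
n(HClO4) used = 0.1742 x 0.02355 = 0.004102 mol, which equals the excess n(LiOH).
So n(LiOH) consumed by the sample = 0.02615 - 0.004102 = 0.02204 mol.
n(KHC8H4O4) = 0.02204 / 1 = 0.02204 mol.
mass = 0.02204 mol x 204.22 g/mol = 4.50 g.

4.50 g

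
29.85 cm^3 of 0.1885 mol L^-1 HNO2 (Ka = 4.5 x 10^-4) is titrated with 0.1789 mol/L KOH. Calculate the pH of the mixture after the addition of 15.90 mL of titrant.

3.36

Initial n(HNO2) = 0.1885 x 0.02985 = 0.005627 mol.
n(KOH) added = 0.1789 x 0.01590 = 0.002845 mol, converting that many moles of HNO2 to NO2-.
Remaining n(HNO2) = 0.002782 mol; n(NO2-) = 0.002845 mol.
By Henderson-Hasselbalch, pH = pKa + log([A^-]/[HA]) = 3.35 + log(0.002845/0.002782) = 3.35 + (+0.01) = 3.36.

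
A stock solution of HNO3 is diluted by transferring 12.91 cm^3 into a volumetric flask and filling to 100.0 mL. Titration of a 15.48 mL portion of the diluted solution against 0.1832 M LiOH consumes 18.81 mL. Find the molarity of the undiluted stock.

n(LiOH) = 0.1832 x 0.01881 = 0.003446 mol.
n(HNO3) in the aliquot = 0.003446 mol.
[diluted HNO3] = 0.003446 / 0.01548 = 0.2226 M.
Dilution factor = 100.0/12.91 = 7.746, so [stock] = 0.2226 x 7.746 = 1.72 M.

1.72 M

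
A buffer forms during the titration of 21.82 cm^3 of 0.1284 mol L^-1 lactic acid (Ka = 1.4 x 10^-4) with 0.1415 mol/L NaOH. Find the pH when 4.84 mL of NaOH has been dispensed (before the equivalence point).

Initial n(HC3H5O3) = 0.1284 x 0.02182 = 0.002802 mol.
n(NaOH) added = 0.1415 x 0.004840 = 0.0006849 mol, converting that many moles of HC3H5O3 to C3H5O3-.
Remaining n(HC3H5O3) = 0.002117 mol; n(C3H5O3-) = 0.0006849 mol.
By Henderson-Hasselbalch, pH = pKa + log([A^-]/[HA]) = 3.85 + log(0.0006849/0.002117) = 3.85 + (-0.49) = 3.36.

3.36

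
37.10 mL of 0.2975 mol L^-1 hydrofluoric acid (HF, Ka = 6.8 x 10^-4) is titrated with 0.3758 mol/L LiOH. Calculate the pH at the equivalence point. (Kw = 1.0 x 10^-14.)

n(HF) = 0.2975 x 0.03710 = 0.01104 mol; V(LiOH) at equivalence = 0.01104/0.3758 = 0.02937 L.
At equivalence all the acid is converted to F-; total volume = 0.03710 + 0.02937 = 0.06647 L, so [F-] = 0.01104/0.06647 = 0.1660 M.
Kb = Kw/Ka = 1.0e-14 / 6.8 x 10^-4 = 1.47e-11.
[OH^-] = sqrt(Kb x [F-]) = sqrt(1.47e-11 x 0.1660) = 1.56e-6 M.
pOH = 5.81, so pH = 14.00 - 5.81 = 8.19.

8.19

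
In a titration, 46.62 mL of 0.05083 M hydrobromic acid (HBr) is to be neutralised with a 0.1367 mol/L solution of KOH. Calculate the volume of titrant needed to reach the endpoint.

17.3 mL

n(HBr) = 0.05083 mol/L x 0.04662 L = 0.002370 mol.
At equivalence n(KOH) = n(HBr) = 0.002370 mol.
V(KOH) = 0.002370 / 0.1367 = 0.01734 L = 17.3 mL.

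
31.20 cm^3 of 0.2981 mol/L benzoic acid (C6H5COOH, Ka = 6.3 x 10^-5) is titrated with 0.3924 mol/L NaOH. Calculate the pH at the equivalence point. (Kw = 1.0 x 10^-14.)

n(C6H5COOH) = 0.2981 x 0.03120 = 0.009301 mol; V(NaOH) at equivalence = 0.009301/0.3924 = 0.02370 L.
At equivalence all the acid is converted to C6H5COO-; total volume = 0.03120 + 0.02370 = 0.05490 L, so [C6H5COO-] = 0.009301/0.05490 = 0.1694 M.
Kb = Kw/Ka = 1.0e-14 / 6.3 x 10^-5 = 1.59e-10.
[OH^-] = sqrt(Kb x [C6H5COO-]) = sqrt(1.59e-10 x 0.1694) = 5.19e-6 M.
pOH = 5.29, so pH = 14.00 - 5.29 = 8.71.

8.71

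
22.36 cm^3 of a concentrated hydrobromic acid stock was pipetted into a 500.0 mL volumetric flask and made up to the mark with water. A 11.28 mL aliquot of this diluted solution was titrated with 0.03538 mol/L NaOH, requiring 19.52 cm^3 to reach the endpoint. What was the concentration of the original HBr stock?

1.37 M

n(NaOH) = 0.03538 x 0.01952 = 0.0006906 mol.
n(HBr) in the aliquot = 0.0006906 mol.
[diluted HBr] = 0.0006906 / 0.01128 = 0.06122 M.
Dilution factor = 500.0/22.36 = 22.36, so [stock] = 0.06122 x 22.36 = 1.37 M.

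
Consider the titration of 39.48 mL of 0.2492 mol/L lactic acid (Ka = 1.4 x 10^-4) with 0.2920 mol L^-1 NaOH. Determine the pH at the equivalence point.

n(HC3H5O3) = 0.2492 x 0.03948 = 0.009838 mol; V(NaOH) at equivalence = 0.009838/0.2920 = 0.03369 L.
At equivalence all the acid is converted to C3H5O3-; total volume = 0.03948 + 0.03369 = 0.07317 L, so [C3H5O3-] = 0.009838/0.07317 = 0.1345 M.
Kb = Kw/Ka = 1.0e-14 / 1.4 x 10^-4 = 7.14e-11.
[OH^-] = sqrt(Kb x [C3H5O3-]) = sqrt(7.14e-11 x 0.1345) = 3.10e-6 M.
pOH = 5.51, so pH = 14.00 - 5.51 = 8.49.

8.49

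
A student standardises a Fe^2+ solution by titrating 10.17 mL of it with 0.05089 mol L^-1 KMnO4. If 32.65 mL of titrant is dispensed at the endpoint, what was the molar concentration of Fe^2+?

0.817 M

n(KMnO4) = 0.05089 x 0.03265 = 0.001662 mol.
From the balanced equation, 1 mol KMnO4 reacts with 5 mol Fe^2+, so n(Fe^2+) = 0.001662 x 5/1 = 0.008308 mol.
[Fe^2+] = 0.008308 / 0.01017 L = 0.817 M.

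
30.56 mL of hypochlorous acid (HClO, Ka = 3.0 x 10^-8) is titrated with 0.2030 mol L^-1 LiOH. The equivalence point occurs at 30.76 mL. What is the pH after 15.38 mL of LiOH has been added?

7.52

15.38 mL is exactly half the equivalence volume (30.76/2), i.e. the half-equivalence point.
There, n(HA) = n(A^-), so pH = pKa = -log(3.0 x 10^-8) = 7.52.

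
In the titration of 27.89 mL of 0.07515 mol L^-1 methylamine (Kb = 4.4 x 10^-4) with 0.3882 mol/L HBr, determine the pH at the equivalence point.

n(CH3NH2) = 0.07515 x 0.02789 = 0.002096 mol; V(HBr) at equivalence = 0.002096/0.3882 = 0.005399 L.
At equivalence the base is fully converted to CH3NH3+; total volume = 0.03329 L, so [CH3NH3+] = 0.002096/0.03329 = 0.06296 M.
Ka(CH3NH3+) = Kw/Kb = 1.0e-14 / 4.4 x 10^-4 = 2.27e-11.
[H^+] = sqrt(Ka x [CH3NH3+]) = sqrt(2.27e-11 x 0.06296) = 1.20e-6 M.
pH = -log(1.20e-6) = 5.92.

5.92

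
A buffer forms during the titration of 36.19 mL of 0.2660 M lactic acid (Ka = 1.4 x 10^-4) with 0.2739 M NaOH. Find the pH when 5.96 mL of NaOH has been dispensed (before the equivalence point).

Initial n(HC3H5O3) = 0.2660 x 0.03619 = 0.009627 mol.
n(NaOH) added = 0.2739 x 0.005960 = 0.001632 mol, converting that many moles of HC3H5O3 to C3H5O3-.
Remaining n(HC3H5O3) = 0.007994 mol; n(C3H5O3-) = 0.001632 mol.
By Henderson-Hasselbalch, pH = pKa + log([A^-]/[HA]) = 3.85 + log(0.001632/0.007994) = 3.85 + (-0.69) = 3.16.

3.16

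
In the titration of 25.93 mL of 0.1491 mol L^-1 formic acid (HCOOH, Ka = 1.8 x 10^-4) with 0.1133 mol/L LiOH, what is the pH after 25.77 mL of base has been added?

4.23

Initial n(HCOOH) = 0.1491 x 0.02593 = 0.003866 mol.
n(LiOH) added = 0.1133 x 0.02577 = 0.002920 mol, converting that many moles of HCOOH to HCOO-.
Remaining n(HCOOH) = 0.0009464 mol; n(HCOO-) = 0.002920 mol.
By Henderson-Hasselbalch, pH = pKa + log([A^-]/[HA]) = 3.74 + log(0.002920/0.0009464) = 3.74 + (+0.49) = 4.23.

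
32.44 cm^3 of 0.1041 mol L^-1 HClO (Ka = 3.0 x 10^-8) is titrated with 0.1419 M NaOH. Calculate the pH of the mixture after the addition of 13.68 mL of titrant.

7.65

Initial n(HClO) = 0.1041 x 0.03244 = 0.003377 mol.
n(NaOH) added = 0.1419 x 0.01368 = 0.001941 mol, converting that many moles of HClO to ClO-.
Remaining n(HClO) = 0.001436 mol; n(ClO-) = 0.001941 mol.
By Henderson-Hasselbalch, pH = pKa + log([A^-]/[HA]) = 7.52 + log(0.001941/0.001436) = 7.52 + (+0.13) = 7.65.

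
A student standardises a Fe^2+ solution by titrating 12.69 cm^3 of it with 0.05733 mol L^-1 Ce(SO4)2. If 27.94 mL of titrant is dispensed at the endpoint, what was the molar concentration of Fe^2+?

0.126 M

n(Ce(SO4)2) = 0.05733 x 0.02794 = 0.001602 mol.
From the balanced equation, 1 mol Ce(SO4)2 reacts with 1 mol Fe^2+, so n(Fe^2+) = 0.001602 x 1/1 = 0.001602 mol.
[Fe^2+] = 0.001602 / 0.01269 L = 0.126 M.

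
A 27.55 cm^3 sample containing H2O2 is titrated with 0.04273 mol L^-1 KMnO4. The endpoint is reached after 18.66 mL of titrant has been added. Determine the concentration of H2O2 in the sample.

0.0724 M

n(KMnO4) = 0.04273 x 0.01866 = 0.0007973 mol.
From the balanced equation, 2 mol KMnO4 reacts with 5 mol H2O2, so n(H2O2) = 0.0007973 x 5/2 = 0.001993 mol.
[H2O2] = 0.001993 / 0.02755 L = 0.0724 M.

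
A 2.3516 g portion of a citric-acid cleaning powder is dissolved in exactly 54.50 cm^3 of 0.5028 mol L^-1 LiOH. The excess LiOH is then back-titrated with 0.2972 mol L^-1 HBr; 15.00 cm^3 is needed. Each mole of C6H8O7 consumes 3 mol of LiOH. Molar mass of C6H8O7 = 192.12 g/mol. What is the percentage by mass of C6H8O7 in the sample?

62.5%

Total n(LiOH) added = 0.5028 x 0.05450 = 0.02740 mol.
n(HBr) used = 0.2972 x 0.01500 = 0.004458 mol, which equals the excess n(LiOH).
So n(LiOH) consumed by the sample = 0.02740 - 0.004458 = 0.02294 mol.
n(C6H8O7) = 0.02294 / 3 = 0.007648 mol.
mass C6H8O7 = 0.007648 x 192.12 = 1.469 g, so %C6H8O7 = 1.469/2.3516 x 100 = 62.5%.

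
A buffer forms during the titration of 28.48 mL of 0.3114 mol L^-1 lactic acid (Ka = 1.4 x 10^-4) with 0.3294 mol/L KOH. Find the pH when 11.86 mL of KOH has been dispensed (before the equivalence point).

Initial n(HC3H5O3) = 0.3114 x 0.02848 = 0.008869 mol.
n(KOH) added = 0.3294 x 0.01186 = 0.003907 mol, converting that many moles of HC3H5O3 to C3H5O3-.
Remaining n(HC3H5O3) = 0.004962 mol; n(C3H5O3-) = 0.003907 mol.
By Henderson-Hasselbalch, pH = pKa + log([A^-]/[HA]) = 3.85 + log(0.003907/0.004962) = 3.85 + (-0.10) = 3.75.

3.75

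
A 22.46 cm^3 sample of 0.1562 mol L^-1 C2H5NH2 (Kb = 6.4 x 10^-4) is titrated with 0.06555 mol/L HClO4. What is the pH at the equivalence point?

6.07

n(C2H5NH2) = 0.1562 x 0.02246 = 0.003508 mol; V(HClO4) at equivalence = 0.003508/0.06555 = 0.05352 L.
At equivalence the base is fully converted to C2H5NH3+; total volume = 0.07598 L, so [C2H5NH3+] = 0.003508/0.07598 = 0.04617 M.
Ka(C2H5NH3+) = Kw/Kb = 1.0e-14 / 6.4 x 10^-4 = 1.56e-11.
[H^+] = sqrt(Ka x [C2H5NH3+]) = sqrt(1.56e-11 x 0.04617) = 8.49e-7 M.
pH = -log(8.49e-7) = 6.07.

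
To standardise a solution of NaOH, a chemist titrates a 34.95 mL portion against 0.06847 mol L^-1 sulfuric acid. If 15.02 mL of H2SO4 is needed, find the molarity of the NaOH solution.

0.0589 M

n(H2SO4) delivered = 0.06847 x 0.01502 = 0.001028 mol.
The reaction is 2 NaOH + 1 H2SO4, so n(NaOH) = 0.001028 x 2/1 = 0.002057 mol.
[NaOH] = 0.002057 mol / 0.03495 L = 0.0589 M.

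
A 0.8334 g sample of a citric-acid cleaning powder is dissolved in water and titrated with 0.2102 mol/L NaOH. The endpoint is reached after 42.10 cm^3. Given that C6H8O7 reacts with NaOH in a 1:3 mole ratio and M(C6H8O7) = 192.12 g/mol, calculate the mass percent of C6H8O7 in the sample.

68.0%

n(NaOH) = 0.2102 x 0.04210 = 0.008849 mol.
n(C6H8O7) = 0.008849 / 3 = 0.002950 mol.
mass of C6H8O7 = 0.002950 x 192.12 = 0.5667 g.
% purity = 0.5667 / 0.8334 x 100 = 68.0%.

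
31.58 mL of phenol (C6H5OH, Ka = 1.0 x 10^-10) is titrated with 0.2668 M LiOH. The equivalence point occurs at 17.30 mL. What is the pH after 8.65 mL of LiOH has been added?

8.65 mL is exactly half the equivalence volume (17.30/2), i.e. the half-equivalence point.
There, n(HA) = n(A^-), so pH = pKa = -log(1.0 x 10^-10) = 10.00.

10.00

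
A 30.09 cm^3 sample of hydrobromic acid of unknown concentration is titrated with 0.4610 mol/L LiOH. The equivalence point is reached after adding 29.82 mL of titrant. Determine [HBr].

0.457 M

n(LiOH) delivered = 0.4610 x 0.02982 = 0.01375 mol.
For a 1:1 reaction, n(HBr) = 0.01375 mol.
[HBr] = 0.01375 mol / 0.03009 L = 0.457 M.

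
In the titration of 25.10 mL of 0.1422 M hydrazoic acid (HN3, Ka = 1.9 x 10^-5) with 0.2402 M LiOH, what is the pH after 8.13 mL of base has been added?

4.80

Initial n(HN3) = 0.1422 x 0.02510 = 0.003569 mol.
n(LiOH) added = 0.2402 x 0.008130 = 0.001953 mol, converting that many moles of HN3 to N3-.
Remaining n(HN3) = 0.001616 mol; n(N3-) = 0.001953 mol.
By Henderson-Hasselbalch, pH = pKa + log([A^-]/[HA]) = 4.72 + log(0.001953/0.001616) = 4.72 + (+0.08) = 4.80.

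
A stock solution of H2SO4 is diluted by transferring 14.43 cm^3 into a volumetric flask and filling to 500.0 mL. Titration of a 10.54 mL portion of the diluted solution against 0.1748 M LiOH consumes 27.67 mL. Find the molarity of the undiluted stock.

7.95 M

n(LiOH) = 0.1748 x 0.02767 = 0.004837 mol.
n(H2SO4) in the aliquot = 0.004837 x 1/2 = 0.002418 mol.
[diluted H2SO4] = 0.002418 / 0.01054 = 0.2294 M.
Dilution factor = 500.0/14.43 = 34.65, so [stock] = 0.2294 x 34.65 = 7.95 M.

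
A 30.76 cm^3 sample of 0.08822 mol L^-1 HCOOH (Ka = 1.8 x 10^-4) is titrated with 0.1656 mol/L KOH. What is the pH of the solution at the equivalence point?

n(HCOOH) = 0.08822 x 0.03076 = 0.002714 mol; V(KOH) at equivalence = 0.002714/0.1656 = 0.01639 L.
At equivalence all the acid is converted to HCOO-; total volume = 0.03076 + 0.01639 = 0.04715 L, so [HCOO-] = 0.002714/0.04715 = 0.05756 M.
Kb = Kw/Ka = 1.0e-14 / 1.8 x 10^-4 = 5.56e-11.
[OH^-] = sqrt(Kb x [HCOO-]) = sqrt(5.56e-11 x 0.05756) = 1.79e-6 M.
pOH = 5.75, so pH = 14.00 - 5.75 = 8.25.

8.25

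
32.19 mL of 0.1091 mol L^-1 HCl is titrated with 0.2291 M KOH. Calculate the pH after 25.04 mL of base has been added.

n(acid) = 0.1091 x 0.03219 = 0.003512 mol; n(KOH) added = 0.2291 x 0.02504 = 0.005737 mol.
Base is in excess by 0.005737 - 0.003512 = 0.002225 mol in a total volume of 0.05723 L.
[OH^-] = 0.002225/0.05723 = 0.03887 M, so pOH = 1.41 and pH = 14.00 - 1.41 = 12.59.

12.59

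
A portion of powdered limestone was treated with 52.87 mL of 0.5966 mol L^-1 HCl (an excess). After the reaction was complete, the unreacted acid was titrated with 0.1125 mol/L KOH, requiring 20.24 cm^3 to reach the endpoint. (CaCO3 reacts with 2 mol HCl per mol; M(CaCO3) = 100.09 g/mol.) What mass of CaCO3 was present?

1.46 g

Total n(HCl) added = 0.5966 x 0.05287 = 0.03154 mol.
n(KOH) used = 0.1125 x 0.02024 = 0.002277 mol, which equals the excess n(HCl).
So n(HCl) consumed by the sample = 0.03154 - 0.002277 = 0.02927 mol.
n(CaCO3) = 0.02927 / 2 = 0.01463 mol.
mass = 0.01463 mol x 100.09 g/mol = 1.46 g.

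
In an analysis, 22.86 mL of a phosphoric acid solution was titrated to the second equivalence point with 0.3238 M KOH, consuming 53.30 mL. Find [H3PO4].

0.377 M

n(KOH) = 0.3238 x 0.05330 = 0.01726 mol.
At the second equivalence point, 2 mol OH^- react per mol H3PO4, so n(H3PO4) = 0.01726 / 2 = 0.008629 mol.
[H3PO4] = 0.008629 / 0.02286 L = 0.377 M.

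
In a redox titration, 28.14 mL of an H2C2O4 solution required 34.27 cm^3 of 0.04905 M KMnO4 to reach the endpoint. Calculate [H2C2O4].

n(KMnO4) = 0.04905 x 0.03427 = 0.001681 mol.
From the balanced equation, 2 mol KMnO4 reacts with 5 mol H2C2O4, so n(H2C2O4) = 0.001681 x 5/2 = 0.004202 mol.
[H2C2O4] = 0.004202 / 0.02814 L = 0.149 M.

0.149 M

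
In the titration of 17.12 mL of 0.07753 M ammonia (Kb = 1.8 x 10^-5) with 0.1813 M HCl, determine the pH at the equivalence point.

n(NH3) = 0.07753 x 0.01712 = 0.001327 mol; V(HCl) at equivalence = 0.001327/0.1813 = 0.007321 L.
At equivalence the base is fully converted to NH4+; total volume = 0.02444 L, so [NH4+] = 0.001327/0.02444 = 0.05431 M.
Ka(NH4+) = Kw/Kb = 1.0e-14 / 1.8 x 10^-5 = 5.56e-10.
[H^+] = sqrt(Ka x [NH4+]) = sqrt(5.56e-10 x 0.05431) = 5.49e-6 M.
pH = -log(5.49e-6) = 5.26.

5.26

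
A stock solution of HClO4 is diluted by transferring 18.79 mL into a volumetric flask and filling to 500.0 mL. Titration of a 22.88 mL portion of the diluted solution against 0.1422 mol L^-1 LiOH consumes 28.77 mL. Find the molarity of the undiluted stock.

n(LiOH) = 0.1422 x 0.02877 = 0.004091 mol.
n(HClO4) in the aliquot = 0.004091 mol.
[diluted HClO4] = 0.004091 / 0.02288 = 0.1788 M.
Dilution factor = 500.0/18.79 = 26.61, so [stock] = 0.1788 x 26.61 = 4.76 M.

4.76 M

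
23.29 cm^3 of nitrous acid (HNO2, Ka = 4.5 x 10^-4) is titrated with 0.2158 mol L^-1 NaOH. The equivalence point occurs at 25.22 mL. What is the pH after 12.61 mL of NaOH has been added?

12.61 mL is exactly half the equivalence volume (25.22/2), i.e. the half-equivalence point.
There, n(HA) = n(A^-), so pH = pKa = -log(4.5 x 10^-4) = 3.35.

3.35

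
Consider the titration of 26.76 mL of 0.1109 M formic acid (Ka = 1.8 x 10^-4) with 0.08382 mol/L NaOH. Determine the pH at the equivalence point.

n(HCOOH) = 0.1109 x 0.02676 = 0.002968 mol; V(NaOH) at equivalence = 0.002968/0.08382 = 0.03541 L.
At equivalence all the acid is converted to HCOO-; total volume = 0.02676 + 0.03541 = 0.06217 L, so [HCOO-] = 0.002968/0.06217 = 0.04774 M.
Kb = Kw/Ka = 1.0e-14 / 1.8 x 10^-4 = 5.56e-11.
[OH^-] = sqrt(Kb x [HCOO-]) = sqrt(5.56e-11 x 0.04774) = 1.63e-6 M.
pOH = 5.79, so pH = 14.00 - 5.79 = 8.21.

8.21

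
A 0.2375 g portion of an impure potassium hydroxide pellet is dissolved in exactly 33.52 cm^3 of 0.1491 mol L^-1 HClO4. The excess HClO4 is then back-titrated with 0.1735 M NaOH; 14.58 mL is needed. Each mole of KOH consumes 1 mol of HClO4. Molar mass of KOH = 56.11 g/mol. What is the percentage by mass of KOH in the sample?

58.3%

Total n(HClO4) added = 0.1491 x 0.03352 = 0.004998 mol.
n(NaOH) used = 0.1735 x 0.01458 = 0.002530 mol, which equals the excess n(HClO4).
So n(HClO4) consumed by the sample = 0.004998 - 0.002530 = 0.002468 mol.
n(KOH) = 0.002468 / 1 = 0.002468 mol.
mass KOH = 0.002468 x 56.11 = 0.1385 g, so %KOH = 0.1385/0.2375 x 100 = 58.3%.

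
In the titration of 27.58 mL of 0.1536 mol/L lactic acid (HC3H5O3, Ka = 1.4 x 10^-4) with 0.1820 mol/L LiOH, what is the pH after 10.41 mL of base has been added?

3.76

Initial n(HC3H5O3) = 0.1536 x 0.02758 = 0.004236 mol.
n(LiOH) added = 0.1820 x 0.01041 = 0.001895 mol, converting that many moles of HC3H5O3 to C3H5O3-.
Remaining n(HC3H5O3) = 0.002342 mol; n(C3H5O3-) = 0.001895 mol.
By Henderson-Hasselbalch, pH = pKa + log([A^-]/[HA]) = 3.85 + log(0.001895/0.002342) = 3.85 + (-0.09) = 3.76.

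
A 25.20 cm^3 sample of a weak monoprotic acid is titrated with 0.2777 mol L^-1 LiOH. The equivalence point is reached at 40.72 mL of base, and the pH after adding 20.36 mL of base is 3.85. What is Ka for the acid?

1.4 x 10^-4

20.36 mL is half of the equivalence volume, so this is the half-equivalence point where [HA] = [A^-].
At half-equivalence pH = pKa, so pKa = 3.85.
Ka = 10^(-3.85) = 1.4 x 10^-4.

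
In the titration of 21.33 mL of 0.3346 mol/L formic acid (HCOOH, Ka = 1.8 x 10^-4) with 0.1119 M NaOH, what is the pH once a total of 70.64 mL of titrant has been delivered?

n(acid) = 0.3346 x 0.02133 = 0.007137 mol; n(NaOH) added = 0.1119 x 0.07064 = 0.007905 mol.
Base is in excess by 0.007905 - 0.007137 = 0.0007676 mol in a total volume of 0.09197 L.
[OH^-] = 0.0007676/0.09197 = 0.008346 M, so pOH = 2.08 and pH = 14.00 - 2.08 = 11.92.

11.92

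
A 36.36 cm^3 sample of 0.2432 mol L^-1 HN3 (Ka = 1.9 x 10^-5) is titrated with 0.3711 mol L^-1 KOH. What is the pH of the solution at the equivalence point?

8.94

n(HN3) = 0.2432 x 0.03636 = 0.008843 mol; V(KOH) at equivalence = 0.008843/0.3711 = 0.02383 L.
At equivalence all the acid is converted to N3-; total volume = 0.03636 + 0.02383 = 0.06019 L, so [N3-] = 0.008843/0.06019 = 0.1469 M.
Kb = Kw/Ka = 1.0e-14 / 1.9 x 10^-5 = 5.26e-10.
[OH^-] = sqrt(Kb x [N3-]) = sqrt(5.26e-10 x 0.1469) = 8.79e-6 M.
pOH = 5.06, so pH = 14.00 - 5.06 = 8.94.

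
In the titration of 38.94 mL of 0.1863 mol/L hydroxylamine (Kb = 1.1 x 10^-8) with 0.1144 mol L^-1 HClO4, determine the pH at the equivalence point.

n(NH2OH) = 0.1863 x 0.03894 = 0.007255 mol; V(HClO4) at equivalence = 0.007255/0.1144 = 0.06341 L.
At equivalence the base is fully converted to NH3OH+; total volume = 0.1024 L, so [NH3OH+] = 0.007255/0.1024 = 0.07088 M.
Ka(NH3OH+) = Kw/Kb = 1.0e-14 / 1.1 x 10^-8 = 9.09e-7.
[H^+] = sqrt(Ka x [NH3OH+]) = sqrt(9.09e-7 x 0.07088) = 0.000254 M.
pH = -log(0.000254) = 3.60.

3.60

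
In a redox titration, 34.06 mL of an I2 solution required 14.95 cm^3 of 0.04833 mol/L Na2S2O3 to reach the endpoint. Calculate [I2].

n(Na2S2O3) = 0.04833 x 0.01495 = 0.0007225 mol.
From the balanced equation, 2 mol Na2S2O3 reacts with 1 mol I2, so n(I2) = 0.0007225 x 1/2 = 0.0003613 mol.
[I2] = 0.0003613 / 0.03406 L = 0.0106 M.

0.0106 M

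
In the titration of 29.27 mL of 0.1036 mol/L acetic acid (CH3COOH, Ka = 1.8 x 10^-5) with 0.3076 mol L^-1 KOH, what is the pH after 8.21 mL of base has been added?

5.44

Initial n(CH3COOH) = 0.1036 x 0.02927 = 0.003032 mol.
n(KOH) added = 0.3076 x 0.008210 = 0.002525 mol, converting that many moles of CH3COOH to CH3COO-.
Remaining n(CH3COOH) = 0.0005070 mol; n(CH3COO-) = 0.002525 mol.
By Henderson-Hasselbalch, pH = pKa + log([A^-]/[HA]) = 4.74 + log(0.002525/0.0005070) = 4.74 + (+0.70) = 5.44.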